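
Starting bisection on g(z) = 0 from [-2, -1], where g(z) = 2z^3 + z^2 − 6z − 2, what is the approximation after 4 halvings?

z = -1.5 gives g = 2.5, positive; keep [-2, -1.5]
z = -1.75 gives g = 0.84375, positive; keep [-2, -1.75]
z = -1.875 gives g = -0.417969, negative; keep [-1.875, -1.75]
z = -1.8125 gives g = 0.2515, positive; keep [-1.875, -1.8125]

-1.8125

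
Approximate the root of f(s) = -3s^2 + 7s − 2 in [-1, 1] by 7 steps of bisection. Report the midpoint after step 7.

s = 0 gives f = -2, negative; keep [0, 1]
s = 0.5 gives f = 0.75, positive; keep [0, 0.5]
s = 0.25 gives f = -0.4375, negative; keep [0.25, 0.5]
s = 0.375 gives f = 0.2031, positive; keep [0.25, 0.375]
s = 0.3125 gives f = -0.1055, negative; keep [0.3125, 0.375]
s = 0.34375 gives f = 0.0518, positive; keep [0.3125, 0.34375]
s = 0.328125 gives f = -0.0261, negative; keep [0.328125, 0.34375]

0.328125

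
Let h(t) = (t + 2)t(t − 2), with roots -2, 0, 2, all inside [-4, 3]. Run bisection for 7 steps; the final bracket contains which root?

-2

h(-0.5) = 1.875 > 0, so the root lies in [-4, -0.5]
h(-2.25) = -2.390625 < 0, so the root lies in [-2.25, -0.5]
h(-1.375) = 2.900391 > 0, so the root lies in [-2.25, -1.375]
h(-1.8125) = 1.2957 > 0, so the root lies in [-2.25, -1.8125]
h(-2.03125) = -0.2559 < 0, so the root lies in [-2.03125, -1.8125]
h(-1.921875) = 0.5889 > 0, so the root lies in [-2.03125, -1.921875]
h(-1.9765625) = 0.1842 > 0, so the root lies in [-2.03125, -1.9765625]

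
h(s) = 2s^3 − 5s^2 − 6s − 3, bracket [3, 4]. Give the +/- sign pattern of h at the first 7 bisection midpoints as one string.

+-----+

s = 3.5 gives h = 0.5, positive; keep [3, 3.5]
s = 3.25 gives h = -6.65625, negative; keep [3.25, 3.5]
s = 3.375 gives h = -3.316406, negative; keep [3.375, 3.5]
s = 3.4375 gives h = -1.4692, negative; keep [3.4375, 3.5]
s = 3.46875 gives h = -0.5001, negative; keep [3.46875, 3.5]
s = 3.484375 gives h = -0.0039, negative; keep [3.484375, 3.5]
s = 3.4921875 gives h = 0.2471, positive; keep [3.484375, 3.4921875]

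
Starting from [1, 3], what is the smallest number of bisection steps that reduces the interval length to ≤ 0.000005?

19

Width after n steps is 2/2^n. Need 2^n ≥ 2/0.000005 = 400000.
2^18 = 262144 < 400000 ≤ 2^19 = 524288, so n = 19.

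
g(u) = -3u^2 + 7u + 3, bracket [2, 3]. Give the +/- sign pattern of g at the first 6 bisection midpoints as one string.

+-++-+

u = 2.5 gives g = 1.75, positive; keep [2.5, 3]
u = 2.75 gives g = -0.4375, negative; keep [2.5, 2.75]
u = 2.625 gives g = 0.703125, positive; keep [2.625, 2.75]
u = 2.6875 gives g = 0.1445, positive; keep [2.6875, 2.75]
u = 2.71875 gives g = -0.1436, negative; keep [2.6875, 2.71875]
u = 2.703125 gives g = 0.0012, positive; keep [2.703125, 2.71875]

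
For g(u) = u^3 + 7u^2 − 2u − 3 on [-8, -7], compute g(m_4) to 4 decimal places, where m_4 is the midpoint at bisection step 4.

1.6887

m = -7.5, g(m) = -16.125 (−); new bracket [-7.5, -7]
m = -7.25, g(m) = -1.640625 (−); new bracket [-7.25, -7]
m = -7.125, g(m) = 4.904297 (+); new bracket [-7.25, -7.125]
m = -7.1875, g(m) = 1.6887 (+); new bracket [-7.25, -7.1875]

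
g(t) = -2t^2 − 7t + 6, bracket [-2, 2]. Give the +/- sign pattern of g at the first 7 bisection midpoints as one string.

midpoint 0: g = 6 > 0 → [0, 2]
midpoint 1: g = -3 < 0 → [0, 1]
midpoint 0.5: g = 2 > 0 → [0.5, 1]
midpoint 0.75: g = -0.375 < 0 → [0.5, 0.75]
midpoint 0.625: g = 0.8438 > 0 → [0.625, 0.75]
midpoint 0.6875: g = 0.2422 > 0 → [0.6875, 0.75]
midpoint 0.71875: g = -0.0645 < 0 → [0.6875, 0.71875]

+-+-++-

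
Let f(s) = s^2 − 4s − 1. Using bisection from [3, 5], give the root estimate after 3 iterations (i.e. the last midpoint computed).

4.25

m = 4, f(m) = -1 (−); new bracket [4, 5]
m = 4.5, f(m) = 1.25 (+); new bracket [4, 4.5]
m = 4.25, f(m) = 0.0625 (+); new bracket [4, 4.25]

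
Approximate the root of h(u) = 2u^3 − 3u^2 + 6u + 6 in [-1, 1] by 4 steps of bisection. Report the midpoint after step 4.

-0.625

h(0) = 6 > 0, so the root lies in [-1, 0]
h(-0.5) = 2 > 0, so the root lies in [-1, -0.5]
h(-0.75) = -1.03125 < 0, so the root lies in [-0.75, -0.5]
h(-0.625) = 0.5898 > 0, so the root lies in [-0.75, -0.625]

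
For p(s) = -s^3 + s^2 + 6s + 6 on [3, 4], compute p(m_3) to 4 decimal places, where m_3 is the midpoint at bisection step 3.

-0.8027

s = 3.5 gives p = -3.625, negative; keep [3, 3.5]
s = 3.25 gives p = 1.734375, positive; keep [3.25, 3.5]
s = 3.375 gives p = -0.802734, negative; keep [3.25, 3.375]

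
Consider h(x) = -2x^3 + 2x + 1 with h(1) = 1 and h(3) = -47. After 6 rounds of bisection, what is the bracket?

h(2) = -11 < 0, so the root lies in [1, 2]
h(1.5) = -2.75 < 0, so the root lies in [1, 1.5]
h(1.25) = -0.40625 < 0, so the root lies in [1, 1.25]
h(1.125) = 0.4023 > 0, so the root lies in [1.125, 1.25]
h(1.1875) = 0.0259 > 0, so the root lies in [1.1875, 1.25]
h(1.21875) = -0.183 < 0, so the root lies in [1.1875, 1.21875]

[1.1875, 1.21875]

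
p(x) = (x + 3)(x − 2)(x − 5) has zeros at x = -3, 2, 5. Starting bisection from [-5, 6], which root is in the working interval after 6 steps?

midpoint 0.5: p = 23.625 > 0 → [-5, 0.5]
midpoint -2.25: p = 23.109375 > 0 → [-5, -2.25]
midpoint -3.625: p = -30.322266 < 0 → [-3.625, -2.25]
midpoint -2.9375: p = 2.4495 > 0 → [-3.625, -2.9375]
midpoint -3.28125: p = -12.3006 < 0 → [-3.28125, -2.9375]
midpoint -3.109375: p = -4.5318 < 0 → [-3.109375, -2.9375]

-3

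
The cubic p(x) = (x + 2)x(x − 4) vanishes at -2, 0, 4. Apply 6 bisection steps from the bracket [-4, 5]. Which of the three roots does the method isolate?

4

p(0.5) = -4.375 < 0, so the root lies in [0.5, 5]
p(2.75) = -16.328125 < 0, so the root lies in [2.75, 5]
p(3.875) = -2.845703 < 0, so the root lies in [3.875, 5]
p(4.4375) = 12.4978 > 0, so the root lies in [3.875, 4.4375]
p(4.15625) = 3.998 > 0, so the root lies in [3.875, 4.15625]
p(4.015625) = 0.3774 > 0, so the root lies in [3.875, 4.015625]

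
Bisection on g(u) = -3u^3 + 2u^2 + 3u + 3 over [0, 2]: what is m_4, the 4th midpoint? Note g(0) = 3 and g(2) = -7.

u = 1 gives g = 5, positive; keep [1, 2]
u = 1.5 gives g = 1.875, positive; keep [1.5, 2]
u = 1.75 gives g = -1.703125, negative; keep [1.5, 1.75]
u = 1.625 gives g = 0.2832, positive; keep [1.625, 1.75]

1.625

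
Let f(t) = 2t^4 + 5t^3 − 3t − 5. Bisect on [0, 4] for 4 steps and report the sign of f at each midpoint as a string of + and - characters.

+-++

t = 2 gives f = 61, positive; keep [0, 2]
t = 1 gives f = -1, negative; keep [1, 2]
t = 1.5 gives f = 17.5, positive; keep [1, 1.5]
t = 1.25 gives f = 5.8984, positive; keep [1, 1.25]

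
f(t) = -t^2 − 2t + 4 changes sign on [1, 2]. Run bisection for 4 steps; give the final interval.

f(1.5) = -1.25 < 0, so the root lies in [1, 1.5]
f(1.25) = -0.0625 < 0, so the root lies in [1, 1.25]
f(1.125) = 0.484375 > 0, so the root lies in [1.125, 1.25]
f(1.1875) = 0.2148 > 0, so the root lies in [1.1875, 1.25]

[1.1875, 1.25]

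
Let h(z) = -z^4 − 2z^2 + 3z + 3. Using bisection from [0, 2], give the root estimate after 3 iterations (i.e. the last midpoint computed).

h(1) = 3 > 0, so the root lies in [1, 2]
h(1.5) = -2.0625 < 0, so the root lies in [1, 1.5]
h(1.25) = 1.183594 > 0, so the root lies in [1.25, 1.5]

1.25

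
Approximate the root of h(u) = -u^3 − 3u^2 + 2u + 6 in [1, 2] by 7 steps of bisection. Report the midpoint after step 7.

h(1.5) = -1.125 < 0, so the root lies in [1, 1.5]
h(1.25) = 1.859375 > 0, so the root lies in [1.25, 1.5]
h(1.375) = 0.478516 > 0, so the root lies in [1.375, 1.5]
h(1.4375) = -0.2947 < 0, so the root lies in [1.375, 1.4375]
h(1.40625) = 0.099 > 0, so the root lies in [1.40625, 1.4375]
h(1.421875) = -0.0961 < 0, so the root lies in [1.40625, 1.421875]
h(1.4140625) = 0.0019 > 0, so the root lies in [1.4140625, 1.421875]

1.4140625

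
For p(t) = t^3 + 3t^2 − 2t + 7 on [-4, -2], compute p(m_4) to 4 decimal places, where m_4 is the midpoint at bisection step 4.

1.6113

m = -3, p(m) = 13 (+); new bracket [-4, -3]
m = -3.5, p(m) = 7.875 (+); new bracket [-4, -3.5]
m = -3.75, p(m) = 3.953125 (+); new bracket [-4, -3.75]
m = -3.875, p(m) = 1.6113 (+); new bracket [-4, -3.875]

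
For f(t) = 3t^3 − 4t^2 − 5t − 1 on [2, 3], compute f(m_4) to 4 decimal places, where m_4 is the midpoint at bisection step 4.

midpoint 2.5: f = 8.375 > 0 → [2, 2.5]
midpoint 2.25: f = 1.671875 > 0 → [2, 2.25]
midpoint 2.125: f = -0.900391 < 0 → [2.125, 2.25]
midpoint 2.1875: f = 0.3245 > 0 → [2.125, 2.1875]

0.3245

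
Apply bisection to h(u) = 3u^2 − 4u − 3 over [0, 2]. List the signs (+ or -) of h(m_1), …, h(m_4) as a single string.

u = 1 gives h = -4, negative; keep [1, 2]
u = 1.5 gives h = -2.25, negative; keep [1.5, 2]
u = 1.75 gives h = -0.8125, negative; keep [1.75, 2]
u = 1.875 gives h = 0.0469, positive; keep [1.75, 1.875]

---+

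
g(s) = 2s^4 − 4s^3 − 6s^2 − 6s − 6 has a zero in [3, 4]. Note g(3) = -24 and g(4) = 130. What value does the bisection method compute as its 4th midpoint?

3.3125

m = 3.5, g(m) = 28.125 (+); new bracket [3, 3.5]
m = 3.25, g(m) = -3.054688 (−); new bracket [3.25, 3.5]
m = 3.375, g(m) = 11.125488 (+); new bracket [3.25, 3.375]
m = 3.3125, g(m) = 3.6997 (+); new bracket [3.25, 3.3125]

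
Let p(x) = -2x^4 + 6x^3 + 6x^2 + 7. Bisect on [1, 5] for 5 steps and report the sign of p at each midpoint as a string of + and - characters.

+-++-

m = 3, p(m) = 61 (+); new bracket [3, 5]
m = 4, p(m) = -25 (−); new bracket [3, 4]
m = 3.5, p(m) = 37.625 (+); new bracket [3.5, 4]
m = 3.75, p(m) = 12.2734 (+); new bracket [3.75, 4]
m = 3.875, p(m) = -4.731 (−); new bracket [3.75, 3.875]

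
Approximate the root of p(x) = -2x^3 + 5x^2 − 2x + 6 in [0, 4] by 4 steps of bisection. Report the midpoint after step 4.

x = 2 gives p = 6, positive; keep [2, 4]
x = 3 gives p = -9, negative; keep [2, 3]
x = 2.5 gives p = 1, positive; keep [2.5, 3]
x = 2.75 gives p = -3.2812, negative; keep [2.5, 2.75]

2.75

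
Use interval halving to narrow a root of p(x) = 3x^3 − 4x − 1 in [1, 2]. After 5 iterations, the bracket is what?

[1.25, 1.28125]

p(1.5) = 3.125 > 0, so the root lies in [1, 1.5]
p(1.25) = -0.140625 < 0, so the root lies in [1.25, 1.5]
p(1.375) = 1.298828 > 0, so the root lies in [1.25, 1.375]
p(1.3125) = 0.533 > 0, so the root lies in [1.25, 1.3125]
p(1.28125) = 0.1849 > 0, so the root lies in [1.25, 1.28125]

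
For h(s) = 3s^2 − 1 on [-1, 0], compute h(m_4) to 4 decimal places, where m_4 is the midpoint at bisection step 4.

m = -0.5, h(m) = -0.25 (−); new bracket [-1, -0.5]
m = -0.75, h(m) = 0.6875 (+); new bracket [-0.75, -0.5]
m = -0.625, h(m) = 0.171875 (+); new bracket [-0.625, -0.5]
m = -0.5625, h(m) = -0.0508 (−); new bracket [-0.625, -0.5625]

-0.0508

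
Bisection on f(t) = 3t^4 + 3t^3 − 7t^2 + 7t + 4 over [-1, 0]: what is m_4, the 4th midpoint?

f(-0.5) = -1.4375 < 0, so the root lies in [-0.5, 0]
f(-0.25) = 1.777344 > 0, so the root lies in [-0.5, -0.25]
f(-0.375) = 0.291748 > 0, so the root lies in [-0.5, -0.375]
f(-0.4375) = -0.5437 < 0, so the root lies in [-0.4375, -0.375]

-0.4375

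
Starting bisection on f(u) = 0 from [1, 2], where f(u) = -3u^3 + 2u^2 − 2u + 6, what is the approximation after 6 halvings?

1.328125

midpoint 1.5: f = -2.625 < 0 → [1, 1.5]
midpoint 1.25: f = 0.765625 > 0 → [1.25, 1.5]
midpoint 1.375: f = -0.767578 < 0 → [1.25, 1.375]
midpoint 1.3125: f = 0.0374 > 0 → [1.3125, 1.375]
midpoint 1.34375: f = -0.3553 < 0 → [1.3125, 1.34375]
midpoint 1.328125: f = -0.1565 < 0 → [1.3125, 1.328125]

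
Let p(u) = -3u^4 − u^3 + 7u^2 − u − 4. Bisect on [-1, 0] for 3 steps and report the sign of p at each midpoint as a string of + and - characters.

-+-

m = -0.5, p(m) = -1.8125 (−); new bracket [-1, -0.5]
m = -0.75, p(m) = 0.160156 (+); new bracket [-0.75, -0.5]
m = -0.625, p(m) = -0.854248 (−); new bracket [-0.75, -0.625]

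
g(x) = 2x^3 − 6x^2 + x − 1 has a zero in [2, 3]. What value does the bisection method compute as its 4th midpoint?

2.9375

midpoint 2.5: g = -4.75 < 0 → [2.5, 3]
midpoint 2.75: g = -2.03125 < 0 → [2.75, 3]
midpoint 2.875: g = -0.191406 < 0 → [2.875, 3]
midpoint 2.9375: g = 0.8589 > 0 → [2.875, 2.9375]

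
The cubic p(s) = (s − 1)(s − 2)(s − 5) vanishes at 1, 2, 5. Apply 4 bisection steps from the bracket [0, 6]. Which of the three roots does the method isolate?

5

p(3) = -4 < 0, so the root lies in [3, 6]
p(4.5) = -4.375 < 0, so the root lies in [4.5, 6]
p(5.25) = 3.453125 > 0, so the root lies in [4.5, 5.25]
p(4.875) = -1.3926 < 0, so the root lies in [4.875, 5.25]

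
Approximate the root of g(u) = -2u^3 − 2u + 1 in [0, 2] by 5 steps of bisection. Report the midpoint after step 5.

g(1) = -3 < 0, so the root lies in [0, 1]
g(0.5) = -0.25 < 0, so the root lies in [0, 0.5]
g(0.25) = 0.46875 > 0, so the root lies in [0.25, 0.5]
g(0.375) = 0.1445 > 0, so the root lies in [0.375, 0.5]
g(0.4375) = -0.0425 < 0, so the root lies in [0.375, 0.4375]

0.4375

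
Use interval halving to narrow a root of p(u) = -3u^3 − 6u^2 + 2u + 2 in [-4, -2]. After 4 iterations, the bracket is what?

p(-3) = 23 > 0, so the root lies in [-3, -2]
p(-2.5) = 6.375 > 0, so the root lies in [-2.5, -2]
p(-2.25) = 1.296875 > 0, so the root lies in [-2.25, -2]
p(-2.125) = -0.5566 < 0, so the root lies in [-2.25, -2.125]

[-2.25, -2.125]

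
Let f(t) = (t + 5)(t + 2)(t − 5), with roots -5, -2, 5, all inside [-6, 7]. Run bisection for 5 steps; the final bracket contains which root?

5

f(0.5) = -61.875 < 0, so the root lies in [0.5, 7]
f(3.75) = -62.890625 < 0, so the root lies in [3.75, 7]
f(5.375) = 28.693359 > 0, so the root lies in [3.75, 5.375]
f(4.5625) = -27.4548 < 0, so the root lies in [4.5625, 5.375]
f(4.96875) = -2.1709 < 0, so the root lies in [4.96875, 5.375]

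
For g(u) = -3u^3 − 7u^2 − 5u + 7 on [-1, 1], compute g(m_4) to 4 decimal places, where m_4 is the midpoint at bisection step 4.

0.4082

midpoint 0: g = 7 > 0 → [0, 1]
midpoint 0.5: g = 2.375 > 0 → [0.5, 1]
midpoint 0.75: g = -1.953125 < 0 → [0.5, 0.75]
midpoint 0.625: g = 0.4082 > 0 → [0.625, 0.75]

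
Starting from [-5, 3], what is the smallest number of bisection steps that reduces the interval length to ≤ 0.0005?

14

Width after n steps is 8/2^n. Need 2^n ≥ 8/0.0005 = 16000.
2^13 = 8192 < 16000 ≤ 2^14 = 16384, so n = 14.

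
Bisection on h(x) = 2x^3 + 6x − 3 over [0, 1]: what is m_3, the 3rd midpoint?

0.375

x = 0.5 gives h = 0.25, positive; keep [0, 0.5]
x = 0.25 gives h = -1.46875, negative; keep [0.25, 0.5]
x = 0.375 gives h = -0.644531, negative; keep [0.375, 0.5]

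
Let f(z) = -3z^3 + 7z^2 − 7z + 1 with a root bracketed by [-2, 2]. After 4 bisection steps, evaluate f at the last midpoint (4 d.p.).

m = 0, f(m) = 1 (+); new bracket [0, 2]
m = 1, f(m) = -2 (−); new bracket [0, 1]
m = 0.5, f(m) = -1.125 (−); new bracket [0, 0.5]
m = 0.25, f(m) = -0.3594 (−); new bracket [0, 0.25]

-0.3594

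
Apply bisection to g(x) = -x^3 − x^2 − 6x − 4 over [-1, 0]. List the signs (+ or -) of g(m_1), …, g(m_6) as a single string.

-+--++

midpoint -0.5: g = -1.125 < 0 → [-1, -0.5]
midpoint -0.75: g = 0.359375 > 0 → [-0.75, -0.5]
midpoint -0.625: g = -0.396484 < 0 → [-0.75, -0.625]
midpoint -0.6875: g = -0.0227 < 0 → [-0.75, -0.6875]
midpoint -0.71875: g = 0.1672 > 0 → [-0.71875, -0.6875]
midpoint -0.703125: g = 0.072 > 0 → [-0.703125, -0.6875]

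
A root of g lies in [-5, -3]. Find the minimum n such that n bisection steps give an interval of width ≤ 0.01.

8

Width after n steps is 2/2^n. Need 2^n ≥ 2/0.01 = 200.
2^7 = 128 < 200 ≤ 2^8 = 256, so n = 8.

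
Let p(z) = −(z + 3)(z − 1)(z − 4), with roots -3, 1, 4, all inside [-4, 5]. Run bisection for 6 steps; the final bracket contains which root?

midpoint 0.5: p = -6.125 < 0 → [-4, 0.5]
midpoint -1.75: p = -19.765625 < 0 → [-4, -1.75]
midpoint -2.875: p = -3.330078 < 0 → [-4, -2.875]
midpoint -3.4375: p = 14.4392 > 0 → [-3.4375, -2.875]
midpoint -3.15625: p = 4.6474 > 0 → [-3.15625, -2.875]
midpoint -3.015625: p = 0.4402 > 0 → [-3.015625, -2.875]

-3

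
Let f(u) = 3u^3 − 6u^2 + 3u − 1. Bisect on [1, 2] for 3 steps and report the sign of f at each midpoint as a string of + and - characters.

f(1.5) = 0.125 > 0, so the root lies in [1, 1.5]
f(1.25) = -0.765625 < 0, so the root lies in [1.25, 1.5]
f(1.375) = -0.419922 < 0, so the root lies in [1.375, 1.5]

+--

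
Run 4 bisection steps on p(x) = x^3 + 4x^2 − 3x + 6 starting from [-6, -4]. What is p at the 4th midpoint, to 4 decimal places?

p(-5) = -4 < 0, so the root lies in [-5, -4]
p(-4.5) = 9.375 > 0, so the root lies in [-5, -4.5]
p(-4.75) = 3.328125 > 0, so the root lies in [-5, -4.75]
p(-4.875) = -0.1699 < 0, so the root lies in [-4.875, -4.75]

-0.1699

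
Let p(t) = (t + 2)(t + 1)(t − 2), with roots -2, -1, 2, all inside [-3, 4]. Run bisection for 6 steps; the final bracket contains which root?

2

p(0.5) = -5.625 < 0, so the root lies in [0.5, 4]
p(2.25) = 3.453125 > 0, so the root lies in [0.5, 2.25]
p(1.375) = -5.009766 < 0, so the root lies in [1.375, 2.25]
p(1.8125) = -2.0105 < 0, so the root lies in [1.8125, 2.25]
p(2.03125) = 0.3819 > 0, so the root lies in [1.8125, 2.03125]
p(1.921875) = -0.8953 < 0, so the root lies in [1.921875, 2.03125]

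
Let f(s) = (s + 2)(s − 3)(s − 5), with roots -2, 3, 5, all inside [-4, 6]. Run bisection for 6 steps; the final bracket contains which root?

midpoint 1: f = 24 > 0 → [-4, 1]
midpoint -1.5: f = 14.625 > 0 → [-4, -1.5]
midpoint -2.75: f = -33.421875 < 0 → [-2.75, -1.5]
midpoint -2.125: f = -4.5645 < 0 → [-2.125, -1.5]
midpoint -1.8125: f = 6.1472 > 0 → [-2.125, -1.8125]
midpoint -1.96875: f = 1.0821 > 0 → [-2.125, -1.96875]

-2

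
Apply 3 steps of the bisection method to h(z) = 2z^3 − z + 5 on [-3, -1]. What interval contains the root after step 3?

midpoint -2: h = -9 < 0 → [-2, -1]
midpoint -1.5: h = -0.25 < 0 → [-1.5, -1]
midpoint -1.25: h = 2.34375 > 0 → [-1.5, -1.25]

[-1.5, -1.25]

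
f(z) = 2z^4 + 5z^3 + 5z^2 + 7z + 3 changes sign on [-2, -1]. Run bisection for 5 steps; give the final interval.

[-1.9375, -1.90625]

midpoint -1.5: f = -3 < 0 → [-2, -1.5]
midpoint -1.75: f = -1.976562 < 0 → [-2, -1.75]
midpoint -1.875: f = -0.786621 < 0 → [-2, -1.875]
midpoint -1.9375: f = 0.0247 > 0 → [-1.9375, -1.875]
midpoint -1.90625: f = -0.4005 < 0 → [-1.9375, -1.90625]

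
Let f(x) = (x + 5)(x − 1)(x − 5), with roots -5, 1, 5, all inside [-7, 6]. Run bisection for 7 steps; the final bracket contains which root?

-5

f(-0.5) = 37.125 > 0, so the root lies in [-7, -0.5]
f(-3.75) = 51.953125 > 0, so the root lies in [-7, -3.75]
f(-5.375) = -24.802734 < 0, so the root lies in [-5.375, -3.75]
f(-4.5625) = 23.2712 > 0, so the root lies in [-5.375, -4.5625]
f(-4.96875) = 1.8594 > 0, so the root lies in [-5.375, -4.96875]
f(-5.171875) = -10.7902 < 0, so the root lies in [-5.171875, -4.96875]
f(-5.0703125) = -4.2982 < 0, so the root lies in [-5.0703125, -4.96875]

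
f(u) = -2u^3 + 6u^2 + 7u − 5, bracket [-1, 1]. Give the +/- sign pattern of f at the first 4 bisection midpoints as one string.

--++

f(0) = -5 < 0, so the root lies in [0, 1]
f(0.5) = -0.25 < 0, so the root lies in [0.5, 1]
f(0.75) = 2.78125 > 0, so the root lies in [0.5, 0.75]
f(0.625) = 1.2305 > 0, so the root lies in [0.5, 0.625]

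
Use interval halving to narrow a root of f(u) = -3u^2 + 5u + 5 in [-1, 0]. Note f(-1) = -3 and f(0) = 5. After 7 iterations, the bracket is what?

m = -0.5, f(m) = 1.75 (+); new bracket [-1, -0.5]
m = -0.75, f(m) = -0.4375 (−); new bracket [-0.75, -0.5]
m = -0.625, f(m) = 0.703125 (+); new bracket [-0.75, -0.625]
m = -0.6875, f(m) = 0.1445 (+); new bracket [-0.75, -0.6875]
m = -0.71875, f(m) = -0.1436 (−); new bracket [-0.71875, -0.6875]
m = -0.703125, f(m) = 0.0012 (+); new bracket [-0.71875, -0.703125]
m = -0.7109375, f(m) = -0.071 (−); new bracket [-0.7109375, -0.703125]

[-0.7109375, -0.703125]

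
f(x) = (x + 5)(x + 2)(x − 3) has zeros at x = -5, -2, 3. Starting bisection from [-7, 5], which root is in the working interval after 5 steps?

3

midpoint -1: f = -16 < 0 → [-1, 5]
midpoint 2: f = -28 < 0 → [2, 5]
midpoint 3.5: f = 23.375 > 0 → [2, 3.5]
midpoint 2.75: f = -9.2031 < 0 → [2.75, 3.5]
midpoint 3.125: f = 5.2051 > 0 → [2.75, 3.125]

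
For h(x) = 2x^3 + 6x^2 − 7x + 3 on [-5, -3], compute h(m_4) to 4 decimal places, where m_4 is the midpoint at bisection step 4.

3.8477

h(-4) = -1 < 0, so the root lies in [-4, -3]
h(-3.5) = 15.25 > 0, so the root lies in [-4, -3.5]
h(-3.75) = 8.15625 > 0, so the root lies in [-4, -3.75]
h(-3.875) = 3.8477 > 0, so the root lies in [-4, -3.875]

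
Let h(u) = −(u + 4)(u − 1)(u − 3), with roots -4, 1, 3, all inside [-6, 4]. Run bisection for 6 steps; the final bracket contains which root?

-4

h(-1) = -24 < 0, so the root lies in [-6, -1]
h(-3.5) = -14.625 < 0, so the root lies in [-6, -3.5]
h(-4.75) = 33.421875 > 0, so the root lies in [-4.75, -3.5]
h(-4.125) = 4.5645 > 0, so the root lies in [-4.125, -3.5]
h(-3.8125) = -6.1472 < 0, so the root lies in [-4.125, -3.8125]
h(-3.96875) = -1.0821 < 0, so the root lies in [-4.125, -3.96875]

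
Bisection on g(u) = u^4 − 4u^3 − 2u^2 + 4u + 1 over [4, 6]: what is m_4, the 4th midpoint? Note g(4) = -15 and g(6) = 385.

midpoint 5: g = 96 > 0 → [4, 5]
midpoint 4.5: g = 24.0625 > 0 → [4, 4.5]
midpoint 4.25: g = 1.066406 > 0 → [4, 4.25]
midpoint 4.125: g = -7.7576 < 0 → [4.125, 4.25]

4.125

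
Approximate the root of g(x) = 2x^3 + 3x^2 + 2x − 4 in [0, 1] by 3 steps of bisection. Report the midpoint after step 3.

m = 0.5, g(m) = -2 (−); new bracket [0.5, 1]
m = 0.75, g(m) = 0.03125 (+); new bracket [0.5, 0.75]
m = 0.625, g(m) = -1.089844 (−); new bracket [0.625, 0.75]

0.625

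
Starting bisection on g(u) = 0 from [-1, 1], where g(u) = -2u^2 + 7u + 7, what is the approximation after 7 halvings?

g(0) = 7 > 0, so the root lies in [-1, 0]
g(-0.5) = 3 > 0, so the root lies in [-1, -0.5]
g(-0.75) = 0.625 > 0, so the root lies in [-1, -0.75]
g(-0.875) = -0.6562 < 0, so the root lies in [-0.875, -0.75]
g(-0.8125) = -0.0078 < 0, so the root lies in [-0.8125, -0.75]
g(-0.78125) = 0.3105 > 0, so the root lies in [-0.8125, -0.78125]
g(-0.796875) = 0.1519 > 0, so the root lies in [-0.8125, -0.796875]

-0.796875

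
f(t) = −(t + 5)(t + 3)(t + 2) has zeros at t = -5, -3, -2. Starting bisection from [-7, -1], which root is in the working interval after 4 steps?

-5

t = -4 gives f = -2, negative; keep [-7, -4]
t = -5.5 gives f = 4.375, positive; keep [-5.5, -4]
t = -4.75 gives f = -1.203125, negative; keep [-5.5, -4.75]
t = -5.125 gives f = 0.8301, positive; keep [-5.125, -4.75]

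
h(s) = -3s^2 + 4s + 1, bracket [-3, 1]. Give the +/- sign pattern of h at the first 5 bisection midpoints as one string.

-+--+

midpoint -1: h = -6 < 0 → [-1, 1]
midpoint 0: h = 1 > 0 → [-1, 0]
midpoint -0.5: h = -1.75 < 0 → [-0.5, 0]
midpoint -0.25: h = -0.1875 < 0 → [-0.25, 0]
midpoint -0.125: h = 0.4531 > 0 → [-0.25, -0.125]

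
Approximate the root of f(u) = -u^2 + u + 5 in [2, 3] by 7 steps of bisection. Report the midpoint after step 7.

f(2.5) = 1.25 > 0, so the root lies in [2.5, 3]
f(2.75) = 0.1875 > 0, so the root lies in [2.75, 3]
f(2.875) = -0.390625 < 0, so the root lies in [2.75, 2.875]
f(2.8125) = -0.0977 < 0, so the root lies in [2.75, 2.8125]
f(2.78125) = 0.0459 > 0, so the root lies in [2.78125, 2.8125]
f(2.796875) = -0.0256 < 0, so the root lies in [2.78125, 2.796875]
f(2.7890625) = 0.0102 > 0, so the root lies in [2.7890625, 2.796875]

2.7890625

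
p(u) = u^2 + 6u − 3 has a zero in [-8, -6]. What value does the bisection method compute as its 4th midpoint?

-6.375

p(-7) = 4 > 0, so the root lies in [-7, -6]
p(-6.5) = 0.25 > 0, so the root lies in [-6.5, -6]
p(-6.25) = -1.4375 < 0, so the root lies in [-6.5, -6.25]
p(-6.375) = -0.6094 < 0, so the root lies in [-6.5, -6.375]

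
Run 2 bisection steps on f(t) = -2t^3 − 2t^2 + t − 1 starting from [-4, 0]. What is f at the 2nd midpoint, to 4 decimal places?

-2.0000

m = -2, f(m) = 5 (+); new bracket [-2, 0]
m = -1, f(m) = -2 (−); new bracket [-2, -1]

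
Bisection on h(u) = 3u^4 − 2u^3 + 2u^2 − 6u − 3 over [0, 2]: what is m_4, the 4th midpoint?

1.375

midpoint 1: h = -6 < 0 → [1, 2]
midpoint 1.5: h = 0.9375 > 0 → [1, 1.5]
midpoint 1.25: h = -3.957031 < 0 → [1.25, 1.5]
midpoint 1.375: h = -1.9446 < 0 → [1.375, 1.5]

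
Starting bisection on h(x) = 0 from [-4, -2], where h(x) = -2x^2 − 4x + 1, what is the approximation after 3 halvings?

x = -3 gives h = -5, negative; keep [-3, -2]
x = -2.5 gives h = -1.5, negative; keep [-2.5, -2]
x = -2.25 gives h = -0.125, negative; keep [-2.25, -2]

-2.25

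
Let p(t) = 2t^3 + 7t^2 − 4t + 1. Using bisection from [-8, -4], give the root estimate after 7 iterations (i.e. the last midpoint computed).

p(-6) = -155 < 0, so the root lies in [-6, -4]
p(-5) = -54 < 0, so the root lies in [-5, -4]
p(-4.5) = -21.5 < 0, so the root lies in [-4.5, -4]
p(-4.25) = -9.0938 < 0, so the root lies in [-4.25, -4]
p(-4.125) = -3.7695 < 0, so the root lies in [-4.125, -4]
p(-4.0625) = -1.3169 < 0, so the root lies in [-4.0625, -4]
p(-4.03125) = -0.1417 < 0, so the root lies in [-4.03125, -4]

-4.03125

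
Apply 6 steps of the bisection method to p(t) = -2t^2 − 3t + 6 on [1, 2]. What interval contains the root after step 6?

[1.125, 1.140625]

midpoint 1.5: p = -3 < 0 → [1, 1.5]
midpoint 1.25: p = -0.875 < 0 → [1, 1.25]
midpoint 1.125: p = 0.09375 > 0 → [1.125, 1.25]
midpoint 1.1875: p = -0.3828 < 0 → [1.125, 1.1875]
midpoint 1.15625: p = -0.1426 < 0 → [1.125, 1.15625]
midpoint 1.140625: p = -0.0239 < 0 → [1.125, 1.140625]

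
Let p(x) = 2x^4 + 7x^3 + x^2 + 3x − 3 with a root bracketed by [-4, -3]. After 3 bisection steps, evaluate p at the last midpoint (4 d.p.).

11.1743

x = -3.5 gives p = -1.25, negative; keep [-4, -3.5]
x = -3.75 gives p = 26.179688, positive; keep [-3.75, -3.5]
x = -3.625 gives p = 11.174316, positive; keep [-3.625, -3.5]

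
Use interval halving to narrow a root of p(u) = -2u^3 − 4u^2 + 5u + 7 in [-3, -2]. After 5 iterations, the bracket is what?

[-2.4375, -2.40625]

u = -2.5 gives p = 0.75, positive; keep [-2.5, -2]
u = -2.25 gives p = -1.71875, negative; keep [-2.5, -2.25]
u = -2.375 gives p = -0.644531, negative; keep [-2.5, -2.375]
u = -2.4375 gives p = 0.0112, positive; keep [-2.4375, -2.375]
u = -2.40625 gives p = -0.3268, negative; keep [-2.4375, -2.40625]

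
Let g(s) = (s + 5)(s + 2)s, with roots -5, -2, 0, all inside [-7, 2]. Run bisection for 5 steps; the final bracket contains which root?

s = -2.5 gives g = 3.125, positive; keep [-7, -2.5]
s = -4.75 gives g = 3.265625, positive; keep [-7, -4.75]
s = -5.875 gives g = -19.919922, negative; keep [-5.875, -4.75]
s = -5.3125 gives g = -5.4993, negative; keep [-5.3125, -4.75]
s = -5.03125 gives g = -0.4766, negative; keep [-5.03125, -4.75]

-5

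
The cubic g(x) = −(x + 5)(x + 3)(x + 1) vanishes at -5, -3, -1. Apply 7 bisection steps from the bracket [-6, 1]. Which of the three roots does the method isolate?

m = -2.5, g(m) = 1.875 (+); new bracket [-2.5, 1]
m = -0.75, g(m) = -2.390625 (−); new bracket [-2.5, -0.75]
m = -1.625, g(m) = 2.900391 (+); new bracket [-1.625, -0.75]
m = -1.1875, g(m) = 1.2957 (+); new bracket [-1.1875, -0.75]
m = -0.96875, g(m) = -0.2559 (−); new bracket [-1.1875, -0.96875]
m = -1.078125, g(m) = 0.5889 (+); new bracket [-1.078125, -0.96875]
m = -1.0234375, g(m) = 0.1842 (+); new bracket [-1.0234375, -0.96875]

-1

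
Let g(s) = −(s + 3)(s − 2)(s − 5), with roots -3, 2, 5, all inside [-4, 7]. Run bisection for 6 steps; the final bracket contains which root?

-3

m = 1.5, g(m) = -7.875 (−); new bracket [-4, 1.5]
m = -1.25, g(m) = -35.546875 (−); new bracket [-4, -1.25]
m = -2.625, g(m) = -13.224609 (−); new bracket [-4, -2.625]
m = -3.3125, g(m) = 13.8 (+); new bracket [-3.3125, -2.625]
m = -2.96875, g(m) = -1.2373 (−); new bracket [-3.3125, -2.96875]
m = -3.140625, g(m) = 5.8849 (+); new bracket [-3.140625, -2.96875]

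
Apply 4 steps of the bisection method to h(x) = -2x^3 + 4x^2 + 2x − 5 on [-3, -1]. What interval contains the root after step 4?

midpoint -2: h = 23 > 0 → [-2, -1]
midpoint -1.5: h = 7.75 > 0 → [-1.5, -1]
midpoint -1.25: h = 2.65625 > 0 → [-1.25, -1]
midpoint -1.125: h = 0.6602 > 0 → [-1.125, -1]

[-1.125, -1]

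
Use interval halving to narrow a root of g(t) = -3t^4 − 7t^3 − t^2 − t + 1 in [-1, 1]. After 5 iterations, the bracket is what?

[0.375, 0.4375]

g(0) = 1 > 0, so the root lies in [0, 1]
g(0.5) = -0.8125 < 0, so the root lies in [0, 0.5]
g(0.25) = 0.566406 > 0, so the root lies in [0.25, 0.5]
g(0.375) = 0.0559 > 0, so the root lies in [0.375, 0.5]
g(0.4375) = -0.325 < 0, so the root lies in [0.375, 0.4375]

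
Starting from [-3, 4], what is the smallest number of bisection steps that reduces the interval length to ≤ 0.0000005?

Width after n steps is 7/2^n. Need 2^n ≥ 7/0.0000005 = 14000000.
2^23 = 8388608 < 14000000 ≤ 2^24 = 16777216, so n = 24.

24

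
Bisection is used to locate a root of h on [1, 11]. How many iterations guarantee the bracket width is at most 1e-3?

14

Width after n steps is 10/2^n. Need 2^n ≥ 10/1e-3 = 10000.
2^13 = 8192 < 10000 ≤ 2^14 = 16384, so n = 14.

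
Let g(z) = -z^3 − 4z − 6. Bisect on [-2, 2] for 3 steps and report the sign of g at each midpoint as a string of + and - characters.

--+

g(0) = -6 < 0, so the root lies in [-2, 0]
g(-1) = -1 < 0, so the root lies in [-2, -1]
g(-1.5) = 3.375 > 0, so the root lies in [-1.5, -1]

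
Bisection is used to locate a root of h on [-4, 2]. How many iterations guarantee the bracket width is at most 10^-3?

13

Width after n steps is 6/2^n. Need 2^n ≥ 6/10^-3 = 6000.
2^12 = 4096 < 6000 ≤ 2^13 = 8192, so n = 13.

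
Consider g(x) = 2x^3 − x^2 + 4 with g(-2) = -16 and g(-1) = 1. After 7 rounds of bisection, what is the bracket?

x = -1.5 gives g = -5, negative; keep [-1.5, -1]
x = -1.25 gives g = -1.46875, negative; keep [-1.25, -1]
x = -1.125 gives g = -0.113281, negative; keep [-1.125, -1]
x = -1.0625 gives g = 0.4722, positive; keep [-1.125, -1.0625]
x = -1.09375 gives g = 0.1868, positive; keep [-1.125, -1.09375]
x = -1.109375 gives g = 0.0386, positive; keep [-1.125, -1.109375]
x = -1.1171875 gives g = -0.0368, negative; keep [-1.1171875, -1.109375]

[-1.1171875, -1.109375]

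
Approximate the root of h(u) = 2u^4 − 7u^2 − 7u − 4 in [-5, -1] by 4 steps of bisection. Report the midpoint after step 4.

u = -3 gives h = 116, positive; keep [-3, -1]
u = -2 gives h = 14, positive; keep [-2, -1]
u = -1.5 gives h = 0.875, positive; keep [-1.5, -1]
u = -1.25 gives h = -1.3047, negative; keep [-1.5, -1.25]

-1.25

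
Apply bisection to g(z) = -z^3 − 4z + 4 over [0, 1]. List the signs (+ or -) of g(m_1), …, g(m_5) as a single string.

m = 0.5, g(m) = 1.875 (+); new bracket [0.5, 1]
m = 0.75, g(m) = 0.578125 (+); new bracket [0.75, 1]
m = 0.875, g(m) = -0.169922 (−); new bracket [0.75, 0.875]
m = 0.8125, g(m) = 0.2136 (+); new bracket [0.8125, 0.875]
m = 0.84375, g(m) = 0.0243 (+); new bracket [0.84375, 0.875]

++-++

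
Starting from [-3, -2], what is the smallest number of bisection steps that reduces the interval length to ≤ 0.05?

Width after n steps is 1/2^n. Need 2^n ≥ 1/0.05 = 20.
2^4 = 16 < 20 ≤ 2^5 = 32, so n = 5.

5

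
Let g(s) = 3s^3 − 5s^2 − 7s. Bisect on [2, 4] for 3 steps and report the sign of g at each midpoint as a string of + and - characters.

+-+

midpoint 3: g = 15 > 0 → [2, 3]
midpoint 2.5: g = -1.875 < 0 → [2.5, 3]
midpoint 2.75: g = 5.328125 > 0 → [2.5, 2.75]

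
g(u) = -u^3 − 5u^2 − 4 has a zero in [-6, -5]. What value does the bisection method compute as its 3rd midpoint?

g(-5.5) = 11.125 > 0, so the root lies in [-5.5, -5]
g(-5.25) = 2.890625 > 0, so the root lies in [-5.25, -5]
g(-5.125) = -0.716797 < 0, so the root lies in [-5.25, -5.125]

-5.125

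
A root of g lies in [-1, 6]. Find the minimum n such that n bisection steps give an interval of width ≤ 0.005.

11

Width after n steps is 7/2^n. Need 2^n ≥ 7/0.005 = 1400.
2^10 = 1024 < 1400 ≤ 2^11 = 2048, so n = 11.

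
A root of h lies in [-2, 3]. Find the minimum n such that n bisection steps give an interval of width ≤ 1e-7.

Width after n steps is 5/2^n. Need 2^n ≥ 5/1e-7 = 50000000.
2^25 = 33554432 < 50000000 ≤ 2^26 = 67108864, so n = 26.

26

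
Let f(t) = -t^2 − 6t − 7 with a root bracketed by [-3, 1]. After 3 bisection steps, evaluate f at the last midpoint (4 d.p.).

t = -1 gives f = -2, negative; keep [-3, -1]
t = -2 gives f = 1, positive; keep [-2, -1]
t = -1.5 gives f = -0.25, negative; keep [-2, -1.5]

-0.2500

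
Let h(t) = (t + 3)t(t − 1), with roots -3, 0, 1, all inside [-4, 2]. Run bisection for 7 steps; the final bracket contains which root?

h(-1) = 4 > 0, so the root lies in [-4, -1]
h(-2.5) = 4.375 > 0, so the root lies in [-4, -2.5]
h(-3.25) = -3.453125 < 0, so the root lies in [-3.25, -2.5]
h(-2.875) = 1.3926 > 0, so the root lies in [-3.25, -2.875]
h(-3.0625) = -0.7776 < 0, so the root lies in [-3.0625, -2.875]
h(-2.96875) = 0.3682 > 0, so the root lies in [-3.0625, -2.96875]
h(-3.015625) = -0.1892 < 0, so the root lies in [-3.015625, -2.96875]

-3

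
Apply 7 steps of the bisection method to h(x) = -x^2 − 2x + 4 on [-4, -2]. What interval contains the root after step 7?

m = -3, h(m) = 1 (+); new bracket [-4, -3]
m = -3.5, h(m) = -1.25 (−); new bracket [-3.5, -3]
m = -3.25, h(m) = -0.0625 (−); new bracket [-3.25, -3]
m = -3.125, h(m) = 0.4844 (+); new bracket [-3.25, -3.125]
m = -3.1875, h(m) = 0.2148 (+); new bracket [-3.25, -3.1875]
m = -3.21875, h(m) = 0.0771 (+); new bracket [-3.25, -3.21875]
m = -3.234375, h(m) = 0.0076 (+); new bracket [-3.25, -3.234375]

[-3.25, -3.234375]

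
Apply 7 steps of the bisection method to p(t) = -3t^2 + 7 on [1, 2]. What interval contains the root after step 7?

midpoint 1.5: p = 0.25 > 0 → [1.5, 2]
midpoint 1.75: p = -2.1875 < 0 → [1.5, 1.75]
midpoint 1.625: p = -0.921875 < 0 → [1.5, 1.625]
midpoint 1.5625: p = -0.3242 < 0 → [1.5, 1.5625]
midpoint 1.53125: p = -0.0342 < 0 → [1.5, 1.53125]
midpoint 1.515625: p = 0.1086 > 0 → [1.515625, 1.53125]
midpoint 1.5234375: p = 0.0374 > 0 → [1.5234375, 1.53125]

[1.5234375, 1.53125]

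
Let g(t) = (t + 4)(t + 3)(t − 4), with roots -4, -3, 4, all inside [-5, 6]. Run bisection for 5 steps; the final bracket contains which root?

4

m = 0.5, g(m) = -55.125 (−); new bracket [0.5, 6]
m = 3.25, g(m) = -33.984375 (−); new bracket [3.25, 6]
m = 4.625, g(m) = 41.103516 (+); new bracket [3.25, 4.625]
m = 3.9375, g(m) = -3.4417 (−); new bracket [3.9375, 4.625]
m = 4.28125, g(m) = 16.9588 (+); new bracket [3.9375, 4.28125]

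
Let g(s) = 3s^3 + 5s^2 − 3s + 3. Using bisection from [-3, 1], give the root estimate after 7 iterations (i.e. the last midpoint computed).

m = -1, g(m) = 8 (+); new bracket [-3, -1]
m = -2, g(m) = 5 (+); new bracket [-3, -2]
m = -2.5, g(m) = -5.125 (−); new bracket [-2.5, -2]
m = -2.25, g(m) = 0.8906 (+); new bracket [-2.5, -2.25]
m = -2.375, g(m) = -1.8613 (−); new bracket [-2.375, -2.25]
m = -2.3125, g(m) = -0.4236 (−); new bracket [-2.3125, -2.25]
m = -2.28125, g(m) = 0.2487 (+); new bracket [-2.3125, -2.28125]

-2.28125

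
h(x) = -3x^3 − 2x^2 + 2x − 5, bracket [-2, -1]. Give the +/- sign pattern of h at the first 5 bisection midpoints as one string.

x = -1.5 gives h = -2.375, negative; keep [-2, -1.5]
x = -1.75 gives h = 1.453125, positive; keep [-1.75, -1.5]
x = -1.625 gives h = -0.658203, negative; keep [-1.75, -1.625]
x = -1.6875 gives h = 0.3459, positive; keep [-1.6875, -1.625]
x = -1.65625 gives h = -0.1687, negative; keep [-1.6875, -1.65625]

-+-+-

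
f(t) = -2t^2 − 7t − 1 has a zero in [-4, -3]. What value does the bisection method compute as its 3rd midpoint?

-3.375

f(-3.5) = -1 < 0, so the root lies in [-3.5, -3]
f(-3.25) = 0.625 > 0, so the root lies in [-3.5, -3.25]
f(-3.375) = -0.15625 < 0, so the root lies in [-3.375, -3.25]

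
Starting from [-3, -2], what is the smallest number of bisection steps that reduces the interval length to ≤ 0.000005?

18

Width after n steps is 1/2^n. Need 2^n ≥ 1/0.000005 = 200000.
2^17 = 131072 < 200000 ≤ 2^18 = 262144, so n = 18.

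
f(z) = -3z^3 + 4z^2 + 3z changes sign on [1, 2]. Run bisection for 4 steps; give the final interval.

[1.8125, 1.875]

z = 1.5 gives f = 3.375, positive; keep [1.5, 2]
z = 1.75 gives f = 1.421875, positive; keep [1.75, 2]
z = 1.875 gives f = -0.087891, negative; keep [1.75, 1.875]
z = 1.8125 gives f = 0.7151, positive; keep [1.8125, 1.875]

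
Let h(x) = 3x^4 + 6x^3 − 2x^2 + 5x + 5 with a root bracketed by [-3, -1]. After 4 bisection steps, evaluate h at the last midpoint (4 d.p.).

x = -2 gives h = -13, negative; keep [-3, -2]
x = -2.5 gives h = 3.4375, positive; keep [-2.5, -2]
x = -2.25 gives h = -7.832031, negative; keep [-2.5, -2.25]
x = -2.375 gives h = -3.0852, negative; keep [-2.5, -2.375]

-3.0852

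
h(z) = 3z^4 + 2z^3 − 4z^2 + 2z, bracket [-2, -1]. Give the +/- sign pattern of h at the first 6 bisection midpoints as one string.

-+--++

h(-1.5) = -3.5625 < 0, so the root lies in [-2, -1.5]
h(-1.75) = 1.667969 > 0, so the root lies in [-1.75, -1.5]
h(-1.625) = -1.47583 < 0, so the root lies in [-1.75, -1.625]
h(-1.6875) = -0.049 < 0, so the root lies in [-1.75, -1.6875]
h(-1.71875) = 0.7715 > 0, so the root lies in [-1.71875, -1.6875]
h(-1.703125) = 0.352 > 0, so the root lies in [-1.703125, -1.6875]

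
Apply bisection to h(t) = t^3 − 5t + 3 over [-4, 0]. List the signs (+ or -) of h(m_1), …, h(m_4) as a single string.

h(-2) = 5 > 0, so the root lies in [-4, -2]
h(-3) = -9 < 0, so the root lies in [-3, -2]
h(-2.5) = -0.125 < 0, so the root lies in [-2.5, -2]
h(-2.25) = 2.8594 > 0, so the root lies in [-2.5, -2.25]

+--+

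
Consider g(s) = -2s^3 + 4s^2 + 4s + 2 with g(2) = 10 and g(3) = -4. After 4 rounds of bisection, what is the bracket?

[2.8125, 2.875]

m = 2.5, g(m) = 5.75 (+); new bracket [2.5, 3]
m = 2.75, g(m) = 1.65625 (+); new bracket [2.75, 3]
m = 2.875, g(m) = -0.964844 (−); new bracket [2.75, 2.875]
m = 2.8125, g(m) = 0.396 (+); new bracket [2.8125, 2.875]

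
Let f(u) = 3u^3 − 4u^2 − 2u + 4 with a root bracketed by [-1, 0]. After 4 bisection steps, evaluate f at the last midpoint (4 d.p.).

-0.1125

m = -0.5, f(m) = 3.625 (+); new bracket [-1, -0.5]
m = -0.75, f(m) = 1.984375 (+); new bracket [-1, -0.75]
m = -0.875, f(m) = 0.677734 (+); new bracket [-1, -0.875]
m = -0.9375, f(m) = -0.1125 (−); new bracket [-0.9375, -0.875]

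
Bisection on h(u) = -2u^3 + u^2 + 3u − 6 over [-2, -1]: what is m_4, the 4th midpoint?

-1.5625

u = -1.5 gives h = -1.5, negative; keep [-2, -1.5]
u = -1.75 gives h = 2.53125, positive; keep [-1.75, -1.5]
u = -1.625 gives h = 0.347656, positive; keep [-1.625, -1.5]
u = -1.5625 gives h = -0.6167, negative; keep [-1.625, -1.5625]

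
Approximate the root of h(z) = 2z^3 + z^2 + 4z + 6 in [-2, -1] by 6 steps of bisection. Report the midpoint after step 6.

h(-1.5) = -4.5 < 0, so the root lies in [-1.5, -1]
h(-1.25) = -1.34375 < 0, so the root lies in [-1.25, -1]
h(-1.125) = -0.082031 < 0, so the root lies in [-1.125, -1]
h(-1.0625) = 0.48 > 0, so the root lies in [-1.125, -1.0625]
h(-1.09375) = 0.2044 > 0, so the root lies in [-1.125, -1.09375]
h(-1.109375) = 0.0626 > 0, so the root lies in [-1.125, -1.109375]

-1.109375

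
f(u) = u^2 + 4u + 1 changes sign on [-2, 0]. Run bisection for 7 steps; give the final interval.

[-0.28125, -0.265625]

u = -1 gives f = -2, negative; keep [-1, 0]
u = -0.5 gives f = -0.75, negative; keep [-0.5, 0]
u = -0.25 gives f = 0.0625, positive; keep [-0.5, -0.25]
u = -0.375 gives f = -0.3594, negative; keep [-0.375, -0.25]
u = -0.3125 gives f = -0.1523, negative; keep [-0.3125, -0.25]
u = -0.28125 gives f = -0.0459, negative; keep [-0.28125, -0.25]
u = -0.265625 gives f = 0.0081, positive; keep [-0.28125, -0.265625]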